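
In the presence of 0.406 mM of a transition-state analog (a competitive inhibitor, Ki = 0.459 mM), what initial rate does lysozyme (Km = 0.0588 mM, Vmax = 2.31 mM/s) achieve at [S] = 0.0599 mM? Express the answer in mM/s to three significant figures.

With α = 1 + [I]/Ki = 1 + 0.406/0.459 = 1.885, the competitive rate law is v = Vmax[S] / (αKm + [S]).
v = 2.31×0.0599 / (1.885×0.0588 + 0.0599) = 0.1384/0.1707 = 0.811 mM/s.

0.811 mM/s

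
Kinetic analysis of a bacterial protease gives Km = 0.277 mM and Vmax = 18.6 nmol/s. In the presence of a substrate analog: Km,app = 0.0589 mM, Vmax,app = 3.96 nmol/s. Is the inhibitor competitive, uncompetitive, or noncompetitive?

Both Km and Vmax decrease by the same factor (~4.70-fold) — characteristic of uncompetitive inhibition.

uncompetitive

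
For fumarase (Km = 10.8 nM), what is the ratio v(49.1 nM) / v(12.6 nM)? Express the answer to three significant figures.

1.52

Since Vmax cancels, v₂/v₁ = [S]₂(Km+[S]₁) / [S]₁(Km+[S]₂).
= 49.1×(10.8+12.6) / (12.6×(10.8+49.1)) = 1149/754.7 = 1.52.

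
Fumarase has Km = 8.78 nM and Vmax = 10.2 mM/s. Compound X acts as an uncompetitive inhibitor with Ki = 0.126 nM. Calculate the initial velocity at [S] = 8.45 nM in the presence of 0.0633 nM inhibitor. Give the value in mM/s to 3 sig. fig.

4.01 mM/s

α = 1 + [I]/Ki = 1 + 0.0633/0.126 = 1.502.
For an uncompetitive inhibitor, both parameters are divided by α, giving Vmax/α and Km/α: Km,app = 5.84 nM, Vmax,app = 6.79 mM/s.
v = Vmax,app·[S]/(Km,app + [S]) = 6.79 × 8.45/(5.84 + 8.45) = 4.01 mM/s.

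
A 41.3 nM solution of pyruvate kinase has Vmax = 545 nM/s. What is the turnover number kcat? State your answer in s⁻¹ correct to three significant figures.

13.2 s⁻¹

kcat = Vmax/[E]total = 545 nM/s / 41.3 nM = 13.2 s⁻¹.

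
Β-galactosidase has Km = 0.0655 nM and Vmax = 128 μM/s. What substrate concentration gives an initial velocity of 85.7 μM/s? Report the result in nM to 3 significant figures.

0.133 nM

Rearranging v = Vmax[S]/(Km+[S]) gives [S] = Km·v/(Vmax − v).
[S] = 0.0655 × 85.7 / (128 − 85.7) = 5.613/42.30 = 0.133 nM.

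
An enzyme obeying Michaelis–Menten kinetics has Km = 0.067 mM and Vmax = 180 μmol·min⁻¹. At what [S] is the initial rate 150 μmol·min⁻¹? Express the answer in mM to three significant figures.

0.335 mM

The required fractional saturation is v/Vmax = 150/180 = 0.8333.
Then [S]/(Km+[S]) = 0.8333 ⇒ [S] = 0.067 × 0.8333/(1 − 0.8333) = 0.335 mM.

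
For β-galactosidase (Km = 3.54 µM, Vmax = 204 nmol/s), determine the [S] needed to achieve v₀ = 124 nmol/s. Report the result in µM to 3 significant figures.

5.49 µM

The required fractional saturation is v/Vmax = 124/204 = 0.6078.
Then [S]/(Km+[S]) = 0.6078 ⇒ [S] = 3.54 × 0.6078/(1 − 0.6078) = 5.49 µM.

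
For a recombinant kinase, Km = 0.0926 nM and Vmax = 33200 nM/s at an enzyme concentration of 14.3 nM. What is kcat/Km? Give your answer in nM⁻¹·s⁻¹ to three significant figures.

kcat = Vmax/[E]total = 33200/14.3 = 2320 s⁻¹.
kcat/Km = 2320/0.0926 = 25100 nM⁻¹·s⁻¹.

25100 nM⁻¹·s⁻¹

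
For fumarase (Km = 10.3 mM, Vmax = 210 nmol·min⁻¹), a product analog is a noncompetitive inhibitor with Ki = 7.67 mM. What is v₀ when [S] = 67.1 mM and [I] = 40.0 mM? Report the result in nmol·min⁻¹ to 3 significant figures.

α = 1 + [I]/Ki = 1 + 40.0/7.67 = 6.215.
For a noncompetitive inhibitor, Vmax is reduced to Vmax/α while Km is unchanged: Km,app = 10.3 mM, Vmax,app = 33.8 nmol·min⁻¹.
v = Vmax,app·[S]/(Km,app + [S]) = 33.8 × 67.1/(10.3 + 67.1) = 29.3 nmol·min⁻¹.

29.3 nmol·min⁻¹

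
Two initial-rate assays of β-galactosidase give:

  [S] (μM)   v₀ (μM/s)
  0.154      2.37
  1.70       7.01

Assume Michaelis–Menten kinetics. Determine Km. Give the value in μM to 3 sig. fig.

In reciprocal form, 1/v = (Km/Vmax)·(1/[S]) + 1/Vmax. The two points give (1/[S], 1/v) = (6.494, 0.4219) and (0.5882, 0.1427).
Slope = (0.4219 − 0.1427)/(6.494 − 0.5882) = 0.04729; intercept = 0.4219 − 0.04729×6.494 = 0.1148.
Vmax = 1/intercept = 8.71 μM/s; Km = slope × Vmax = 0.04729 × 8.71 = 0.412 μM.

0.412 μM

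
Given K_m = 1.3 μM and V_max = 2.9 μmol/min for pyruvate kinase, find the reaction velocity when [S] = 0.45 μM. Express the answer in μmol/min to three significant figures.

v = Vmax·[S]/(Km + [S]) = 2.9 × 0.45 / (1.3 + 0.45)
  = 1.305 / 1.750 = 0.746 μmol/min.

0.746 μmol/min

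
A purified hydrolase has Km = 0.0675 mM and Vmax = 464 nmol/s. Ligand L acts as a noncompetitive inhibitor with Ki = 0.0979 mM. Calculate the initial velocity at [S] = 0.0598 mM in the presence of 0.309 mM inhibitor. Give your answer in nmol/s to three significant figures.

With α = 1 + [I]/Ki = 1 + 0.309/0.0979 = 4.156, the noncompetitive rate law is v = (Vmax/α)·[S] / (Km + [S]).
v = (464/4.156)×0.0598 / (0.0675 + 0.0598) = 6.676/0.1273 = 52.4 nmol/s.

52.4 nmol/s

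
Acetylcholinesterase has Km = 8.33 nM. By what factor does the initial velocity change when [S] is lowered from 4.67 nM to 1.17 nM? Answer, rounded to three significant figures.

0.343

The fractional saturations are [S]/(Km+[S]) = 4.67/13.00 = 0.3592 and 1.17/9.500 = 0.1232.
v₂/v₁ is just their ratio: 0.1232/0.3592 = 0.343.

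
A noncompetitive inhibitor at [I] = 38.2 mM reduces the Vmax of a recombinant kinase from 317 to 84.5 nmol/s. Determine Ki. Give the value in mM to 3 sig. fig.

13.9 mM

Noncompetitive: Vmax,app = Vmax/α with α = 1 + [I]/Ki.
α = Vmax/Vmax,app = 317/84.5 = 3.751.
Since α = 1 + [I]/Ki, [I]/Ki = 3.751 − 1 = 2.751 and Ki = 38.2/2.751 = 13.9 mM.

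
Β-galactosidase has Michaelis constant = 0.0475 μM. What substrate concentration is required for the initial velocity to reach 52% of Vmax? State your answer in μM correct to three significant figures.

v/Vmax = [S]/(Km+[S]) = 0.52, so [S] = Km·0.52/(1 − 0.52) = 0.0475 × 1.083.
[S] = 0.0515 μM.

0.0515 μM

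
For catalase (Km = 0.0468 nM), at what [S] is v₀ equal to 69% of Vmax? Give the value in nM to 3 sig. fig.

v/Vmax = [S]/(Km+[S]) = 0.69, so [S] = Km·0.69/(1 − 0.69) = 0.0468 × 2.226.
[S] = 0.104 nM.

0.104 nM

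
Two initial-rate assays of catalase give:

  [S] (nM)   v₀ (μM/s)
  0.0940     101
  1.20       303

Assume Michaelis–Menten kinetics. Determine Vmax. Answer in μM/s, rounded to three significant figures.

From v = Vmax[S]/(Km+[S]), each point gives Vmax = v(Km+[S])/[S].
Equating: 101(Km+0.0940)/0.0940 = 303(Km+1.20)/1.20.
1074·Km + 101 = 252.5·Km + 303, so (1074 − 252.5)·Km = 303 − 101.
Km = 202.0/822.0 = 0.246 nM; then Vmax = 101(0.246+0.0940)/0.0940 = 365 μM/s.

365 μM/s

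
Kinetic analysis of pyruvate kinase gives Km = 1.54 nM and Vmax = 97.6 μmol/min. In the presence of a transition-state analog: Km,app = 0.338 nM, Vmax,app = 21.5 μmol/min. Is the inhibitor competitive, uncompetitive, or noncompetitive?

Both Km and Vmax decrease by the same factor (~4.55-fold) — characteristic of uncompetitive inhibition.

uncompetitive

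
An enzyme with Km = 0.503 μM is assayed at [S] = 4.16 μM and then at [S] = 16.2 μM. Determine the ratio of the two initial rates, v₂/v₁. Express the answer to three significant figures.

The fractional saturations are [S]/(Km+[S]) = 4.16/4.663 = 0.8921 and 16.2/16.70 = 0.9699.
v₂/v₁ is just their ratio: 0.9699/0.8921 = 1.09.

1.09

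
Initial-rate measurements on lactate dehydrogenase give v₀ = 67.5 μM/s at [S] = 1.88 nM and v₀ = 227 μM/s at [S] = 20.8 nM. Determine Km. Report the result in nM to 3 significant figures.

6.38 nM

From v = Vmax[S]/(Km+[S]), each point gives Vmax = v(Km+[S])/[S].
Equating: 67.5(Km+1.88)/1.88 = 227(Km+20.8)/20.8.
35.90·Km + 67.5 = 10.91·Km + 227, so (35.90 − 10.91)·Km = 227 − 67.5.
Km = 159.5/24.99 = 6.38 nM; then Vmax = 67.5(6.38+1.88)/1.88 = 297 μM/s.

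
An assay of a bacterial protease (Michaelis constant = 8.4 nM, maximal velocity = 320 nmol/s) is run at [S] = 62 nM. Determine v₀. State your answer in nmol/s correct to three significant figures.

v = Vmax·[S]/(Km + [S]) = 320 × 62 / (8.4 + 62)
  = 19840 / 70.40 = 282 nmol/s.

282 nmol/s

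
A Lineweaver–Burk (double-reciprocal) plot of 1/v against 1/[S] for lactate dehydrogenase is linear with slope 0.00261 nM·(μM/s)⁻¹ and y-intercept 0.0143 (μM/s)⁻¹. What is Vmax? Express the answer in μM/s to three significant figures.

69.9 μM/s

The y-intercept of a Lineweaver–Burk plot equals 1/Vmax, so Vmax = 1/0.0143 = 69.9 μM/s.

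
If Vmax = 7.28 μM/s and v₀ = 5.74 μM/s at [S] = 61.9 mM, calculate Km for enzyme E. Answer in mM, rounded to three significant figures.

v/Vmax = 5.74/7.28 = 0.7885 = [S]/(Km+[S]).
So Km + [S] = [S]/0.7885 = 78.51 mM, giving Km = 78.51 − 61.9 = 16.6 mM.

16.6 mM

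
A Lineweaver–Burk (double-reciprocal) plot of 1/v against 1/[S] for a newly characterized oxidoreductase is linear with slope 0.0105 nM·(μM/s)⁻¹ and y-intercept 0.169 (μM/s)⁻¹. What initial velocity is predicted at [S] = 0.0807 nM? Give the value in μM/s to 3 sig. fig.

3.34 μM/s

The y-intercept is 1/Vmax, so Vmax = 1/0.169 = 5.92 μM/s.
The slope is Km/Vmax, so Km = 0.0105 × 5.92 = 0.0621 nM.
Then v = 5.92 × 0.0807/(0.0621 + 0.0807) = 3.34 μM/s.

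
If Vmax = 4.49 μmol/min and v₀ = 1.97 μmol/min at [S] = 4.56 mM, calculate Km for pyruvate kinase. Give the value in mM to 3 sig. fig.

v/Vmax = 1.97/4.49 = 0.4388 = [S]/(Km+[S]).
So Km + [S] = [S]/0.4388 = 10.39 mM, giving Km = 10.39 − 4.56 = 5.83 mM.

5.83 mM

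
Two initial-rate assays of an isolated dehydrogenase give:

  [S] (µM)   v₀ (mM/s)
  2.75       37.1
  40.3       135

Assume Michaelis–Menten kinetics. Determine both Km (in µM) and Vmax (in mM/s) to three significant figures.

In reciprocal form, 1/v = (Km/Vmax)·(1/[S]) + 1/Vmax. The two points give (1/[S], 1/v) = (0.3636, 0.02695) and (0.02481, 0.007407).
Slope = (0.02695 − 0.007407)/(0.3636 − 0.02481) = 0.05769; intercept = 0.02695 − 0.05769×0.3636 = 0.005976.
Vmax = 1/intercept = 167 mM/s; Km = slope × Vmax = 0.05769 × 167 = 9.65 µM.

Km = 9.65 µM; Vmax = 167 mM/s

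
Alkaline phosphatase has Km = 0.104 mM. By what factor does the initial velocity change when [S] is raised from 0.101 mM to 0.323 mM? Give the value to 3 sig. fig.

1.54

The fractional saturations are [S]/(Km+[S]) = 0.101/0.2050 = 0.4927 and 0.323/0.4270 = 0.7564.
v₂/v₁ is just their ratio: 0.7564/0.4927 = 1.54.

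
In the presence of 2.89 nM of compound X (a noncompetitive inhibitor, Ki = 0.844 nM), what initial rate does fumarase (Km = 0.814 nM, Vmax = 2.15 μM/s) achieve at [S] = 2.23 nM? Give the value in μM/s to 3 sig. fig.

α = 1 + [I]/Ki = 1 + 2.89/0.844 = 4.424.
For a noncompetitive inhibitor, Vmax is reduced to Vmax/α while Km is unchanged: Km,app = 0.814 nM, Vmax,app = 0.486 μM/s.
v = Vmax,app·[S]/(Km,app + [S]) = 0.486 × 2.23/(0.814 + 2.23) = 0.356 μM/s.

0.356 μM/s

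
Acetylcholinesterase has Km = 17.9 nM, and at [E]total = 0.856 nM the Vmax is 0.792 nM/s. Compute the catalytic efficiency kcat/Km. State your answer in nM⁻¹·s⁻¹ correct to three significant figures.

kcat = Vmax/[E]total = 0.792/0.856 = 0.925 s⁻¹.
kcat/Km = 0.925/17.9 = 0.0517 nM⁻¹·s⁻¹.

0.0517 nM⁻¹·s⁻¹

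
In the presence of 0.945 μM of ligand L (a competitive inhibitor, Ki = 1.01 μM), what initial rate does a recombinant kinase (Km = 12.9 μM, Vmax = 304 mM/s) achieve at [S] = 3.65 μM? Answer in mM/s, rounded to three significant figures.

With α = 1 + [I]/Ki = 1 + 0.945/1.01 = 1.936, the competitive rate law is v = Vmax[S] / (αKm + [S]).
v = 304×3.65 / (1.936×12.9 + 3.65) = 1110/28.62 = 38.8 mM/s.

38.8 mM/s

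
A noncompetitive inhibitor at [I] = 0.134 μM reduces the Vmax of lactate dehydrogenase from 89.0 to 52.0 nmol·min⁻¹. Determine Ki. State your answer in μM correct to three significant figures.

0.188 μM

Noncompetitive: Vmax,app = Vmax/α with α = 1 + [I]/Ki.
α = Vmax/Vmax,app = 89.0/52.0 = 1.712.
Since α = 1 + [I]/Ki, [I]/Ki = 1.712 − 1 = 0.7115 and Ki = 0.134/0.7115 = 0.188 μM.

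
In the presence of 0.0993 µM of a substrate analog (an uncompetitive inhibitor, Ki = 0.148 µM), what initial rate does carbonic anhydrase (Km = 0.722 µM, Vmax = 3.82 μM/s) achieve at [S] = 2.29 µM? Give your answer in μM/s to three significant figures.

With α = 1 + [I]/Ki = 1 + 0.0993/0.148 = 1.671, the uncompetitive rate law is v = (Vmax/α)·[S] / (Km/α + [S]).
v = (3.82/1.671)×2.29 / (0.722/1.671 + 2.29) = 5.235/2.722 = 1.92 μM/s.

1.92 μM/s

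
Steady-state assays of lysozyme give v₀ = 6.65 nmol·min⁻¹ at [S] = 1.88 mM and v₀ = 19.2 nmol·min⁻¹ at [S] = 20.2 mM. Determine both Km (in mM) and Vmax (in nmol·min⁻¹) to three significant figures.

In reciprocal form, 1/v = (Km/Vmax)·(1/[S]) + 1/Vmax. The two points give (1/[S], 1/v) = (0.5319, 0.1504) and (0.04950, 0.05208).
Slope = (0.1504 − 0.05208)/(0.5319 − 0.04950) = 0.2038; intercept = 0.1504 − 0.2038×0.5319 = 0.04200.
Vmax = 1/intercept = 23.8 nmol·min⁻¹; Km = slope × Vmax = 0.2038 × 23.8 = 4.85 mM.

Km = 4.85 mM; Vmax = 23.8 nmol·min⁻¹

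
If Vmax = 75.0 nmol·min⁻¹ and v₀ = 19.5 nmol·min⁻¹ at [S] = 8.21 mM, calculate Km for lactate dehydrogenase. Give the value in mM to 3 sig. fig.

v/Vmax = 19.5/75.0 = 0.2600 = [S]/(Km+[S]).
So Km + [S] = [S]/0.2600 = 31.58 mM, giving Km = 31.58 − 8.21 = 23.4 mM.

23.4 mM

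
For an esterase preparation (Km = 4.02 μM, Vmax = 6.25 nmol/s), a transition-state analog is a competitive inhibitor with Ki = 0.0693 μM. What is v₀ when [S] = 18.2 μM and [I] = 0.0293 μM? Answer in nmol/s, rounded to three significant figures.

4.76 nmol/s

α = 1 + [I]/Ki = 1 + 0.0293/0.0693 = 1.423.
For a competitive inhibitor, Vmax is unchanged and the apparent Km becomes α·Km: Km,app = 5.72 μM, Vmax,app = 6.25 nmol/s.
v = Vmax,app·[S]/(Km,app + [S]) = 6.25 × 18.2/(5.72 + 18.2) = 4.76 nmol/s.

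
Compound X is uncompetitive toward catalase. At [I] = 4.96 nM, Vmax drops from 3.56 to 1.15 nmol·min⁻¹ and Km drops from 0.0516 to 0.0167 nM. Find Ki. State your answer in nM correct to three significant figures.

2.37 nM

Uncompetitive: Vmax,app = Vmax/α (and Km,app = Km/α) with α = 1 + [I]/Ki.
α = Vmax/Vmax,app = 3.56/1.15 = 3.096.
Ki = [I]/(α − 1) = 4.96/2.096 = 2.37 nM.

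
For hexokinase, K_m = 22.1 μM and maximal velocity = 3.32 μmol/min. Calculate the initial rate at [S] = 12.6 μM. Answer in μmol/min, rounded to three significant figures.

[S]/(Km+[S]) = 12.6/34.70 = 0.3631, the fractional saturation.
v = 0.3631 × Vmax = 0.3631 × 3.32 = 1.21 μmol/min.

1.21 μmol/min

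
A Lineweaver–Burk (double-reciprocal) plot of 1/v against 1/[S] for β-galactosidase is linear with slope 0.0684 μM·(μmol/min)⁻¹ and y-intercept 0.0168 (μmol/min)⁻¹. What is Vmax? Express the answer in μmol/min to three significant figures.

59.5 μmol/min

The y-intercept of a Lineweaver–Burk plot equals 1/Vmax, so Vmax = 1/0.0168 = 59.5 μmol/min.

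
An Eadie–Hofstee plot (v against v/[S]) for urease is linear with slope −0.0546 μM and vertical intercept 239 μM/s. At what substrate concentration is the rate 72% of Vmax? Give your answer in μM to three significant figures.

The Eadie–Hofstee slope gives Km = 0.0546 μM (slope = −Km).
v/Vmax = [S]/(Km+[S]) = 0.72 ⇒ [S] = Km·0.72/(1−0.72) = 0.0546 × 2.571 = 0.140 μM.

0.140 μM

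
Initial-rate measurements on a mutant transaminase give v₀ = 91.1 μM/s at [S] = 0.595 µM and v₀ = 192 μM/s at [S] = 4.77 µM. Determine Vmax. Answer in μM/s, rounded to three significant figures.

From v = Vmax[S]/(Km+[S]), each point gives Vmax = v(Km+[S])/[S].
Equating: 91.1(Km+0.595)/0.595 = 192(Km+4.77)/4.77.
153.1·Km + 91.1 = 40.25·Km + 192, so (153.1 − 40.25)·Km = 192 − 91.1.
Km = 100.9/112.9 = 0.894 µM; then Vmax = 91.1(0.894+0.595)/0.595 = 228 μM/s.

228 μM/s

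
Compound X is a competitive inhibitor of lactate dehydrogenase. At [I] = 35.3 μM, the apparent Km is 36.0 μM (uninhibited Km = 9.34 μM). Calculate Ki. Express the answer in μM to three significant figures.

12.4 μM

Competitive: Km,app = α·Km with α = 1 + [I]/Ki.
α = Km,app/Km = 36.0/9.34 = 3.854.
Since α = 1 + [I]/Ki, [I]/Ki = 3.854 − 1 = 2.854 and Ki = 35.3/2.854 = 12.4 μM.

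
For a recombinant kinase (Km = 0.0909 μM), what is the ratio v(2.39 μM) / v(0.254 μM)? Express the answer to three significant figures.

1.31

Since Vmax cancels, v₂/v₁ = [S]₂(Km+[S]₁) / [S]₁(Km+[S]₂).
= 2.39×(0.0909+0.254) / (0.254×(0.0909+2.39)) = 0.8243/0.6301 = 1.31.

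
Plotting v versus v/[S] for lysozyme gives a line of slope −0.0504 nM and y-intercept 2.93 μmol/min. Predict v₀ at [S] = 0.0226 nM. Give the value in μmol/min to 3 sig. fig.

In the Eadie–Hofstee form v = Vmax − Km·(v/[S]), the slope is −Km and the intercept is Vmax, so Km = 0.0504 nM and Vmax = 2.93 μmol/min.
v = 2.93 × 0.0226/(0.0504 + 0.0226) = 0.907 μmol/min.

0.907 μmol/min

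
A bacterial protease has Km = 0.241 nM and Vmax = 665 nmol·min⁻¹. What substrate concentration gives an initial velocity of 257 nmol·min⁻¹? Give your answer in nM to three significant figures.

Rearranging v = Vmax[S]/(Km+[S]) gives [S] = Km·v/(Vmax − v).
[S] = 0.241 × 257 / (665 − 257) = 61.94/408.0 = 0.152 nM.

0.152 nM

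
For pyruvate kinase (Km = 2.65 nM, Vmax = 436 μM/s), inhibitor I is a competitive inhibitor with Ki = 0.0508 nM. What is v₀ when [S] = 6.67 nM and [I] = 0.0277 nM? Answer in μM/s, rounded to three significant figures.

α = 1 + [I]/Ki = 1 + 0.0277/0.0508 = 1.545.
For a competitive inhibitor, Vmax is unchanged and the apparent Km becomes α·Km: Km,app = 4.09 nM, Vmax,app = 436 μM/s.
v = Vmax,app·[S]/(Km,app + [S]) = 436 × 6.67/(4.09 + 6.67) = 270 μM/s.

270 μM/s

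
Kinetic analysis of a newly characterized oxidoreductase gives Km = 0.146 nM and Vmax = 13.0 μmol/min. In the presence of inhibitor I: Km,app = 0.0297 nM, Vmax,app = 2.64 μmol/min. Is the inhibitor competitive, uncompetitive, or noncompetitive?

uncompetitive

Both Km and Vmax decrease by the same factor (~4.92-fold) — characteristic of uncompetitive inhibition.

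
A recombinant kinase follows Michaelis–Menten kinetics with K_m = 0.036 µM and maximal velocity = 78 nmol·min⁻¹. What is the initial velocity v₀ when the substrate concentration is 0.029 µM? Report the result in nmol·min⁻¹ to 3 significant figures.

34.8 nmol·min⁻¹

v = Vmax·[S]/(Km + [S]) = 78 × 0.029 / (0.036 + 0.029)
  = 2.262 / 0.06500 = 34.8 nmol·min⁻¹.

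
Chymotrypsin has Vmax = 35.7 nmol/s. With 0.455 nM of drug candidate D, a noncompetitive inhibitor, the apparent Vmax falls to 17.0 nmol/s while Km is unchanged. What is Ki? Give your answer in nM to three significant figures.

Noncompetitive: Vmax,app = Vmax/α with α = 1 + [I]/Ki.
α = Vmax/Vmax,app = 35.7/17.0 = 2.100.
Ki = [I]/(α − 1) = 0.455/1.100 = 0.414 nM.

0.414 nM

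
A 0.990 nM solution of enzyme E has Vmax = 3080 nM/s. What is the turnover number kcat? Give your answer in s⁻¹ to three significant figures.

3110 s⁻¹

kcat = Vmax/[E]total = 3080 nM/s / 0.990 nM = 3110 s⁻¹.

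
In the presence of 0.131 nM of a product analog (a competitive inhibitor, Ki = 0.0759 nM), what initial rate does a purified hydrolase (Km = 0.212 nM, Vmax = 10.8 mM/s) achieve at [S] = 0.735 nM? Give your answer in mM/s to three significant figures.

α = 1 + [I]/Ki = 1 + 0.131/0.0759 = 2.726.
For a competitive inhibitor, Vmax is unchanged and the apparent Km becomes α·Km: Km,app = 0.578 nM, Vmax,app = 10.8 mM/s.
v = Vmax,app·[S]/(Km,app + [S]) = 10.8 × 0.735/(0.578 + 0.735) = 6.05 mM/s.

6.05 mM/s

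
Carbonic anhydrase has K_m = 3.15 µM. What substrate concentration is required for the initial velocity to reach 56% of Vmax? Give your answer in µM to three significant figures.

v/Vmax = [S]/(Km+[S]) = 0.56, so [S] = Km·0.56/(1 − 0.56) = 3.15 × 1.273.
[S] = 4.01 µM.

4.01 µM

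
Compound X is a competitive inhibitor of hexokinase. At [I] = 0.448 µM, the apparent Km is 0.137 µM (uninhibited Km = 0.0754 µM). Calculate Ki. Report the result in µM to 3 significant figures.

0.548 µM

Competitive: Km,app = α·Km with α = 1 + [I]/Ki.
α = Km,app/Km = 0.137/0.0754 = 1.817.
Ki = [I]/(α − 1) = 0.448/0.8170 = 0.548 µM.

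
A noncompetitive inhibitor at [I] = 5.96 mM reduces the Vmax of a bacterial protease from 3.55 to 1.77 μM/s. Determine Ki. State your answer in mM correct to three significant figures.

Noncompetitive: Vmax,app = Vmax/α with α = 1 + [I]/Ki.
α = Vmax/Vmax,app = 3.55/1.77 = 2.006.
Since α = 1 + [I]/Ki, [I]/Ki = 2.006 − 1 = 1.006 and Ki = 5.96/1.006 = 5.93 mM.

5.93 mM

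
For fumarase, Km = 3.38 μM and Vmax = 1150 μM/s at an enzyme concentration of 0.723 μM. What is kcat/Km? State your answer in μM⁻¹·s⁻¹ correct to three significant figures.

471 μM⁻¹·s⁻¹

kcat = Vmax/[E]total = 1150/0.723 = 1590 s⁻¹.
kcat/Km = 1590/3.38 = 471 μM⁻¹·s⁻¹.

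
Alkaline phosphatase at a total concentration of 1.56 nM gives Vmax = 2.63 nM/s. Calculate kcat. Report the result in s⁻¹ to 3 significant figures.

kcat = Vmax/[E]total = 2.63 nM/s / 1.56 nM = 1.69 s⁻¹.

1.69 s⁻¹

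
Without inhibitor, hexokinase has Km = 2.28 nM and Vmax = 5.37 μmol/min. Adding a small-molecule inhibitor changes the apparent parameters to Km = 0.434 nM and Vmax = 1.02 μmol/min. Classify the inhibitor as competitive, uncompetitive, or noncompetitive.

uncompetitive

Both Km and Vmax decrease by the same factor (~5.25-fold) — characteristic of uncompetitive inhibition.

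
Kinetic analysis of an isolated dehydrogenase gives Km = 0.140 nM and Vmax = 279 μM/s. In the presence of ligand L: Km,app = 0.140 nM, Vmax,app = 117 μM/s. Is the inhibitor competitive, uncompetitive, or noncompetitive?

noncompetitive

Vmax decreases (279 → 117 μM/s) while Km is unchanged — pure noncompetitive inhibition.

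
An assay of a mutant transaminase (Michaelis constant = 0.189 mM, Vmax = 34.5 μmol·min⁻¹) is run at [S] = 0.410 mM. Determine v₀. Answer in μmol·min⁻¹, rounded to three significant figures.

23.6 μmol·min⁻¹

v = Vmax·[S]/(Km + [S]) = 34.5 × 0.410 / (0.189 + 0.410)
  = 14.14 / 0.5990 = 23.6 μmol·min⁻¹.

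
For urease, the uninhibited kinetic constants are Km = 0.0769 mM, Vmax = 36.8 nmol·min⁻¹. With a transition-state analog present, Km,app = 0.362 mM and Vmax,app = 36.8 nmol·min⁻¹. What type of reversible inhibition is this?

competitive

Km increases (0.0769 → 0.362 mM) while Vmax is unchanged — the hallmark of competitive inhibition.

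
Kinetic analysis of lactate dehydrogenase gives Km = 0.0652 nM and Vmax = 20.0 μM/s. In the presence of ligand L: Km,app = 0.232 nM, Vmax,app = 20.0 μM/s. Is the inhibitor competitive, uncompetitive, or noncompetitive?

competitive

Km increases (0.0652 → 0.232 nM) while Vmax is unchanged — the hallmark of competitive inhibition.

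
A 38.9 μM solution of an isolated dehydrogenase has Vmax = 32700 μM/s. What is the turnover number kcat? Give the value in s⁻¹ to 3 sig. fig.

kcat = Vmax/[E]total = 32700 μM/s / 38.9 μM = 841 s⁻¹.

841 s⁻¹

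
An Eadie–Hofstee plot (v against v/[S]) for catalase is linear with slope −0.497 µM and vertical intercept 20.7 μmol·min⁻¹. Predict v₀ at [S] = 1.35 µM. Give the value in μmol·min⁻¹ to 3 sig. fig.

In the Eadie–Hofstee form v = Vmax − Km·(v/[S]), the slope is −Km and the intercept is Vmax, so Km = 0.497 µM and Vmax = 20.7 μmol·min⁻¹.
v = 20.7 × 1.35/(0.497 + 1.35) = 15.1 μmol·min⁻¹.

15.1 μmol·min⁻¹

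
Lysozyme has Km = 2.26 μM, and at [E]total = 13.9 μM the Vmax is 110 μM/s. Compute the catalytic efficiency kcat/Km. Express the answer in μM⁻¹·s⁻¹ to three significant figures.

3.50 μM⁻¹·s⁻¹

kcat = Vmax/[E]total = 110/13.9 = 7.91 s⁻¹.
kcat/Km = 7.91/2.26 = 3.50 μM⁻¹·s⁻¹.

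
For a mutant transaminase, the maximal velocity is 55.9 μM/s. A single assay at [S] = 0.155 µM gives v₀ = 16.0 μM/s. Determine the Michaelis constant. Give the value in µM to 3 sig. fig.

v/Vmax = 16.0/55.9 = 0.2862 = [S]/(Km+[S]).
So Km + [S] = [S]/0.2862 = 0.5415 µM, giving Km = 0.5415 − 0.155 = 0.387 µM.

0.387 µM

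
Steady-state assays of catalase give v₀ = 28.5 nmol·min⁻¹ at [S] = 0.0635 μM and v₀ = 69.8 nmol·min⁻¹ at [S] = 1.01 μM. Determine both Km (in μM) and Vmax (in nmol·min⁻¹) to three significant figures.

Km = 0.109 μM; Vmax = 77.3 nmol·min⁻¹

In reciprocal form, 1/v = (Km/Vmax)·(1/[S]) + 1/Vmax. The two points give (1/[S], 1/v) = (15.75, 0.03509) and (0.9901, 0.01433).
Slope = (0.03509 − 0.01433)/(15.75 − 0.9901) = 0.001407; intercept = 0.03509 − 0.001407×15.75 = 0.01293.
Vmax = 1/intercept = 77.3 nmol·min⁻¹; Km = slope × Vmax = 0.001407 × 77.3 = 0.109 μM.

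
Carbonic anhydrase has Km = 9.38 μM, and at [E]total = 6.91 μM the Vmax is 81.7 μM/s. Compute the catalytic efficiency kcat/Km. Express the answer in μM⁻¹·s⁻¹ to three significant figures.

kcat = Vmax/[E]total = 81.7/6.91 = 11.8 s⁻¹.
kcat/Km = 11.8/9.38 = 1.26 μM⁻¹·s⁻¹.

1.26 μM⁻¹·s⁻¹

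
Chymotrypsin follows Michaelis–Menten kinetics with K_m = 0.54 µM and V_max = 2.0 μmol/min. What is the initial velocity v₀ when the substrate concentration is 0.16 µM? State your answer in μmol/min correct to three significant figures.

0.457 μmol/min

[S]/(Km+[S]) = 0.16/0.7000 = 0.2286, the fractional saturation.
v = 0.2286 × Vmax = 0.2286 × 2.0 = 0.457 μmol/min.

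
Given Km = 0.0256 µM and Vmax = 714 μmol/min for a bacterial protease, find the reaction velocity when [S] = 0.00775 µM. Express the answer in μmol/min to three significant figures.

[S]/(Km+[S]) = 0.00775/0.03335 = 0.2324, the fractional saturation.
v = 0.2324 × Vmax = 0.2324 × 714 = 166 μmol/min.

166 μmol/min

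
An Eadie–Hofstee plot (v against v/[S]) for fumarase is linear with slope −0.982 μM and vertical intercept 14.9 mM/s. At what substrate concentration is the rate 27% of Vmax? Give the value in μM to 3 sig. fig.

0.363 μM

The Eadie–Hofstee slope gives Km = 0.982 μM (slope = −Km).
v/Vmax = [S]/(Km+[S]) = 0.27 ⇒ [S] = Km·0.27/(1−0.27) = 0.982 × 0.3699 = 0.363 μM.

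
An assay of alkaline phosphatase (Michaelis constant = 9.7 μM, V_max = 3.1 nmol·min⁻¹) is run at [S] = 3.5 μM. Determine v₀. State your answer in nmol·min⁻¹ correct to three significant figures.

[S]/(Km+[S]) = 3.5/13.20 = 0.2652, the fractional saturation.
v = 0.2652 × Vmax = 0.2652 × 3.1 = 0.822 nmol·min⁻¹.

0.822 nmol·min⁻¹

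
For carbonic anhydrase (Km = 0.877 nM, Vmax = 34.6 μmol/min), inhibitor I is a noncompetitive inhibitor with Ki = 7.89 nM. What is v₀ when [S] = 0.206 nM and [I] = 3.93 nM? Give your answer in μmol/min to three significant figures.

α = 1 + [I]/Ki = 1 + 3.93/7.89 = 1.498.
For a noncompetitive inhibitor, Vmax is reduced to Vmax/α while Km is unchanged: Km,app = 0.877 nM, Vmax,app = 23.1 μmol/min.
v = Vmax,app·[S]/(Km,app + [S]) = 23.1 × 0.206/(0.877 + 0.206) = 4.39 μmol/min.

4.39 μmol/min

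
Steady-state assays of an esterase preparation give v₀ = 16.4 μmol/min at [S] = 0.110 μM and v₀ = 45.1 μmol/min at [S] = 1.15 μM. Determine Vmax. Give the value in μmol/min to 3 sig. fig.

In reciprocal form, 1/v = (Km/Vmax)·(1/[S]) + 1/Vmax. The two points give (1/[S], 1/v) = (9.091, 0.06098) and (0.8696, 0.02217).
Slope = (0.06098 − 0.02217)/(9.091 − 0.8696) = 0.004720; intercept = 0.06098 − 0.004720×9.091 = 0.01807.
Vmax = 1/intercept = 55.3 μmol/min; Km = slope × Vmax = 0.004720 × 55.3 = 0.261 μM.

55.3 μmol/min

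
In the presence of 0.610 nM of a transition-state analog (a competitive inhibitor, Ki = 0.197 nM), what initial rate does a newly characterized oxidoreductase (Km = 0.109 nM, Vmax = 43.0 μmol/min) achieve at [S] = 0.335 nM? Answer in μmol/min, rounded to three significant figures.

18.4 μmol/min

α = 1 + [I]/Ki = 1 + 0.610/0.197 = 4.096.
For a competitive inhibitor, Vmax is unchanged and the apparent Km becomes α·Km: Km,app = 0.447 nM, Vmax,app = 43.0 μmol/min.
v = Vmax,app·[S]/(Km,app + [S]) = 43.0 × 0.335/(0.447 + 0.335) = 18.4 μmol/min.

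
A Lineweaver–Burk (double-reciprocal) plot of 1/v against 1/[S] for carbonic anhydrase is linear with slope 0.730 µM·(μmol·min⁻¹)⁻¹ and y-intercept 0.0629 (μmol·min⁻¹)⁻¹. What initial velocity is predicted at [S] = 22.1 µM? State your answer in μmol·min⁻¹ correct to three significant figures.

10.4 μmol·min⁻¹

The y-intercept is 1/Vmax, so Vmax = 1/0.0629 = 15.9 μmol·min⁻¹.
The slope is Km/Vmax, so Km = 0.730 × 15.9 = 11.6 µM.
Then v = 15.9 × 22.1/(11.6 + 22.1) = 10.4 μmol·min⁻¹.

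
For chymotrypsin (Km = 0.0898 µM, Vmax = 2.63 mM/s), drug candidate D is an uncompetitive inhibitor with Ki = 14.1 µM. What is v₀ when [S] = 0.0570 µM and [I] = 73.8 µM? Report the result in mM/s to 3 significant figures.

0.337 mM/s

α = 1 + [I]/Ki = 1 + 73.8/14.1 = 6.234.
For an uncompetitive inhibitor, both parameters are divided by α, giving Vmax/α and Km/α: Km,app = 0.0144 µM, Vmax,app = 0.422 mM/s.
v = Vmax,app·[S]/(Km,app + [S]) = 0.422 × 0.0570/(0.0144 + 0.0570) = 0.337 mM/s.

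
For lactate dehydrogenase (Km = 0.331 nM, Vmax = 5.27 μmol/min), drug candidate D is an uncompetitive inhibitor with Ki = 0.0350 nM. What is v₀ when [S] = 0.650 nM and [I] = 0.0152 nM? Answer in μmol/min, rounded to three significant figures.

With α = 1 + [I]/Ki = 1 + 0.0152/0.0350 = 1.434, the uncompetitive rate law is v = (Vmax/α)·[S] / (Km/α + [S]).
v = (5.27/1.434)×0.650 / (0.331/1.434 + 0.650) = 2.388/0.8808 = 2.71 μmol/min.

2.71 μmol/min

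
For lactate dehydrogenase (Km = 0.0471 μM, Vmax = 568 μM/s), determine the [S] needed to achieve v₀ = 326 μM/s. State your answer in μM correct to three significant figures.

0.0634 μM

The required fractional saturation is v/Vmax = 326/568 = 0.5739.
Then [S]/(Km+[S]) = 0.5739 ⇒ [S] = 0.0471 × 0.5739/(1 − 0.5739) = 0.0634 μM.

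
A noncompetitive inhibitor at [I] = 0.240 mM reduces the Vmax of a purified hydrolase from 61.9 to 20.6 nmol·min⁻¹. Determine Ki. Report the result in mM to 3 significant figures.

0.120 mM

Noncompetitive: Vmax,app = Vmax/α with α = 1 + [I]/Ki.
α = Vmax/Vmax,app = 61.9/20.6 = 3.005.
Since α = 1 + [I]/Ki, [I]/Ki = 3.005 − 1 = 2.005 and Ki = 0.240/2.005 = 0.120 mM.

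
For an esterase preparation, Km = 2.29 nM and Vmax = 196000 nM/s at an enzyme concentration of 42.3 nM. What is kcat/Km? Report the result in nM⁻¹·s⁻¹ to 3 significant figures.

2020 nM⁻¹·s⁻¹

kcat = Vmax/[E]total = 196000/42.3 = 4630 s⁻¹.
kcat/Km = 4630/2.29 = 2020 nM⁻¹·s⁻¹.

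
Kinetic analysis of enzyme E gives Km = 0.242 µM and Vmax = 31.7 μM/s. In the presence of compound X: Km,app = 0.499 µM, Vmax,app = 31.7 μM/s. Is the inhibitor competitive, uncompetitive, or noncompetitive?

Km increases (0.242 → 0.499 µM) while Vmax is unchanged — the hallmark of competitive inhibition.

competitive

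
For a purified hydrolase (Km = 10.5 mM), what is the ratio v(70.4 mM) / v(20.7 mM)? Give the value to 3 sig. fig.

The fractional saturations are [S]/(Km+[S]) = 20.7/31.20 = 0.6635 and 70.4/80.90 = 0.8702.
v₂/v₁ is just their ratio: 0.8702/0.6635 = 1.31.

1.31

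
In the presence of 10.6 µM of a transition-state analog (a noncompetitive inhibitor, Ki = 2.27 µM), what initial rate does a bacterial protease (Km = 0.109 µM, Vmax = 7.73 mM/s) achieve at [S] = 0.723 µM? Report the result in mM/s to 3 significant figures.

1.18 mM/s

With α = 1 + [I]/Ki = 1 + 10.6/2.27 = 5.670, the noncompetitive rate law is v = (Vmax/α)·[S] / (Km + [S]).
v = (7.73/5.670)×0.723 / (0.109 + 0.723) = 0.9857/0.8320 = 1.18 mM/s.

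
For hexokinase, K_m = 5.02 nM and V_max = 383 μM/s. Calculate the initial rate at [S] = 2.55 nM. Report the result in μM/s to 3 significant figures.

129 μM/s

v = Vmax·[S]/(Km + [S]) = 383 × 2.55 / (5.02 + 2.55)
  = 976.6 / 7.570 = 129 μM/s.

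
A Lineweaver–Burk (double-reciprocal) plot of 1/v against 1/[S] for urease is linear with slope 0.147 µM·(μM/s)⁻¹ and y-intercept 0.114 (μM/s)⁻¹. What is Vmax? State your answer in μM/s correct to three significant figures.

The y-intercept of a Lineweaver–Burk plot equals 1/Vmax, so Vmax = 1/0.114 = 8.77 μM/s.

8.77 μM/s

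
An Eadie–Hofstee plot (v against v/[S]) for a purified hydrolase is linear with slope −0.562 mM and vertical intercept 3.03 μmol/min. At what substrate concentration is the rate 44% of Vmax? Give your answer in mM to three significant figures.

The Eadie–Hofstee slope gives Km = 0.562 mM (slope = −Km).
v/Vmax = [S]/(Km+[S]) = 0.44 ⇒ [S] = Km·0.44/(1−0.44) = 0.562 × 0.7857 = 0.442 mM.

0.442 mM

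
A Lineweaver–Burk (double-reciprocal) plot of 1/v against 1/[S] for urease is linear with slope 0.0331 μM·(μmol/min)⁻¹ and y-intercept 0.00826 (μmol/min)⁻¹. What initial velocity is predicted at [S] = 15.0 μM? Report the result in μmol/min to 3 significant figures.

95.5 μmol/min

The y-intercept is 1/Vmax, so Vmax = 1/0.00826 = 121 μmol/min.
The slope is Km/Vmax, so Km = 0.0331 × 121 = 4.01 μM.
Then v = 121 × 15.0/(4.01 + 15.0) = 95.5 μmol/min.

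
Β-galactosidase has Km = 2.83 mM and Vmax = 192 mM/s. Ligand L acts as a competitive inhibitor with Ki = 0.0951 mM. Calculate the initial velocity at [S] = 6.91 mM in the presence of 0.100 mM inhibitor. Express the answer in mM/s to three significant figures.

104 mM/s

With α = 1 + [I]/Ki = 1 + 0.100/0.0951 = 2.052, the competitive rate law is v = Vmax[S] / (αKm + [S]).
v = 192×6.91 / (2.052×2.83 + 6.91) = 1327/12.72 = 104 mM/s.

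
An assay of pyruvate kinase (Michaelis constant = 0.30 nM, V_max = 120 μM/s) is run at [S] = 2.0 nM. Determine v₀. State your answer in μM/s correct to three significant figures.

104 μM/s

[S]/(Km+[S]) = 2.0/2.300 = 0.8696, the fractional saturation.
v = 0.8696 × Vmax = 0.8696 × 120 = 104 μM/s.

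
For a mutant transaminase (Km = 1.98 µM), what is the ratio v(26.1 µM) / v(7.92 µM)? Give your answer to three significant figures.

1.16

The fractional saturations are [S]/(Km+[S]) = 7.92/9.900 = 0.8000 and 26.1/28.08 = 0.9295.
v₂/v₁ is just their ratio: 0.9295/0.8000 = 1.16.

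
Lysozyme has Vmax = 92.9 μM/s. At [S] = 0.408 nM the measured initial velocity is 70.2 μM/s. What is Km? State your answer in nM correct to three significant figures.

From v = Vmax[S]/(Km+[S]), Km = [S](Vmax − v)/v.
Km = 0.408 × (92.9 − 70.2) / 70.2 = 9.262/70.2 = 0.132 nM.

0.132 nM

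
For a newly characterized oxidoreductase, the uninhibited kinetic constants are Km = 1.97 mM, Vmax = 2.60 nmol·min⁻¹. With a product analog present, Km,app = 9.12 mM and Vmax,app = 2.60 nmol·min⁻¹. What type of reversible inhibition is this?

Km increases (1.97 → 9.12 mM) while Vmax is unchanged — the hallmark of competitive inhibition.

competitive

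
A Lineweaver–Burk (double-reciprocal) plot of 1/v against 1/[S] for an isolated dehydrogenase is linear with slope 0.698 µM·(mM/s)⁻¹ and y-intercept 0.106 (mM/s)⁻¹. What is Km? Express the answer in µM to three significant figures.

6.58 µM

y-intercept = 1/Vmax ⇒ Vmax = 9.43 mM/s; slope = Km/Vmax ⇒ Km = slope × Vmax.
Km = 0.698 × 9.43 = 6.58 µM.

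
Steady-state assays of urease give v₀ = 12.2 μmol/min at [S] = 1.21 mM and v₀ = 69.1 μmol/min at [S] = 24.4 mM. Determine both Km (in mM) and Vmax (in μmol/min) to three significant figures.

Km = 7.85 mM; Vmax = 91.3 μmol/min

From v = Vmax[S]/(Km+[S]), each point gives Vmax = v(Km+[S])/[S].
Equating: 12.2(Km+1.21)/1.21 = 69.1(Km+24.4)/24.4.
10.08·Km + 12.2 = 2.832·Km + 69.1, so (10.08 − 2.832)·Km = 69.1 − 12.2.
Km = 56.90/7.251 = 7.85 mM; then Vmax = 12.2(7.85+1.21)/1.21 = 91.3 μmol/min.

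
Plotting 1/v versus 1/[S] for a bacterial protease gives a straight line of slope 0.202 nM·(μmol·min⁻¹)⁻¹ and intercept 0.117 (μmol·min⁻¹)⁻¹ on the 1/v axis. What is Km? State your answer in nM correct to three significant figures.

1.73 nM

y-intercept = 1/Vmax ⇒ Vmax = 8.55 μmol·min⁻¹; slope = Km/Vmax ⇒ Km = slope × Vmax.
Km = 0.202 × 8.55 = 1.73 nM.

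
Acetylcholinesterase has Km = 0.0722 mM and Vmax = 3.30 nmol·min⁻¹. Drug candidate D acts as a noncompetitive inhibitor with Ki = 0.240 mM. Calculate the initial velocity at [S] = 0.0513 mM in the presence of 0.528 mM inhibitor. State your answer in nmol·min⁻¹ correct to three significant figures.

With α = 1 + [I]/Ki = 1 + 0.528/0.240 = 3.200, the noncompetitive rate law is v = (Vmax/α)·[S] / (Km + [S]).
v = (3.30/3.200)×0.0513 / (0.0722 + 0.0513) = 0.05290/0.1235 = 0.428 nmol·min⁻¹.

0.428 nmol·min⁻¹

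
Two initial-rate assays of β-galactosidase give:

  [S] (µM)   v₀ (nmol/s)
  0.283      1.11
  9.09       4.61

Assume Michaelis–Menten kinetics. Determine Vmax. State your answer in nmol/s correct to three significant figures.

From v = Vmax[S]/(Km+[S]), each point gives Vmax = v(Km+[S])/[S].
Equating: 1.11(Km+0.283)/0.283 = 4.61(Km+9.09)/9.09.
3.922·Km + 1.11 = 0.5072·Km + 4.61, so (3.922 − 0.5072)·Km = 4.61 − 1.11.
Km = 3.500/3.415 = 1.02 µM; then Vmax = 1.11(1.02+0.283)/0.283 = 5.13 nmol/s.

5.13 nmol/s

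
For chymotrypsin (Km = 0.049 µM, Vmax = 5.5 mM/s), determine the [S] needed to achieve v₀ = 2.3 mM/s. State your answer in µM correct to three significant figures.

The required fractional saturation is v/Vmax = 2.3/5.5 = 0.4182.
Then [S]/(Km+[S]) = 0.4182 ⇒ [S] = 0.049 × 0.4182/(1 − 0.4182) = 0.0352 µM.

0.0352 µM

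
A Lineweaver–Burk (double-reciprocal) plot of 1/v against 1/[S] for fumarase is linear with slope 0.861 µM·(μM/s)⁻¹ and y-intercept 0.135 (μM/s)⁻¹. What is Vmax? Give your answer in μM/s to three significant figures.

The y-intercept of a Lineweaver–Burk plot equals 1/Vmax, so Vmax = 1/0.135 = 7.41 μM/s.

7.41 μM/s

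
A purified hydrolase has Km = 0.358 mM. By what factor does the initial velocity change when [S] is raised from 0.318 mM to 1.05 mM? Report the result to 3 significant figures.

1.59

Since Vmax cancels, v₂/v₁ = [S]₂(Km+[S]₁) / [S]₁(Km+[S]₂).
= 1.05×(0.358+0.318) / (0.318×(0.358+1.05)) = 0.7098/0.4477 = 1.59.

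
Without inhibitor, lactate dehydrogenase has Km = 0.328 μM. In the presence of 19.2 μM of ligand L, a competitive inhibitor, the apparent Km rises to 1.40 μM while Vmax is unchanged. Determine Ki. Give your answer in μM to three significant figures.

Competitive: Km,app = α·Km with α = 1 + [I]/Ki.
α = Km,app/Km = 1.40/0.328 = 4.268.
Ki = [I]/(α − 1) = 19.2/3.268 = 5.87 μM.

5.87 μM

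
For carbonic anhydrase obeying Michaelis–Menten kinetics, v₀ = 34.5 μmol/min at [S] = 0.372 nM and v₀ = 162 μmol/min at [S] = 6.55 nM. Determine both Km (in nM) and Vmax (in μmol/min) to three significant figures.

Km = 1.87 nM; Vmax = 208 μmol/min

In reciprocal form, 1/v = (Km/Vmax)·(1/[S]) + 1/Vmax. The two points give (1/[S], 1/v) = (2.688, 0.02899) and (0.1527, 0.006173).
Slope = (0.02899 − 0.006173)/(2.688 − 0.1527) = 0.008997; intercept = 0.02899 − 0.008997×2.688 = 0.004799.
Vmax = 1/intercept = 208 μmol/min; Km = slope × Vmax = 0.008997 × 208 = 1.87 nM.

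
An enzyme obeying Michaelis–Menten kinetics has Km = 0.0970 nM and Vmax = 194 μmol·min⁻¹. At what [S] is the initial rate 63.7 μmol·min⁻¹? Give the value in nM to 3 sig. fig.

The required fractional saturation is v/Vmax = 63.7/194 = 0.3284.
Then [S]/(Km+[S]) = 0.3284 ⇒ [S] = 0.0970 × 0.3284/(1 − 0.3284) = 0.0474 nM.

0.0474 nM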